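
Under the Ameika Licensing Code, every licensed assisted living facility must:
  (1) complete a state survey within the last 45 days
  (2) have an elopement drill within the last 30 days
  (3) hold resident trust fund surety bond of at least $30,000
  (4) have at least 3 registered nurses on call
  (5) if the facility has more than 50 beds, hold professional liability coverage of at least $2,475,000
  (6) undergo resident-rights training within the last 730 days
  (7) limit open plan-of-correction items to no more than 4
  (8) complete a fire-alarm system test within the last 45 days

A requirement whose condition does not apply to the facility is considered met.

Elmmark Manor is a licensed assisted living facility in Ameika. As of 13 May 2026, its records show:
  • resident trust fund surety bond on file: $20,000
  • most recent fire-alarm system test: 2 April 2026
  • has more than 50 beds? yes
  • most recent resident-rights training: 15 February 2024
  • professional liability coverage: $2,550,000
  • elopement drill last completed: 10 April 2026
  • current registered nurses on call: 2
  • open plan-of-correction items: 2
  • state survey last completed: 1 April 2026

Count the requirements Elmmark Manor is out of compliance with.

4

1. state survey 42 days ago vs limit 45 → met
2. elopement drill 33 days ago vs limit 30 → not met
3. resident trust fund surety bond $20,000 < $30,000 → not met
4. registered nurses on call 2 < 3 → not met
5. condition 'has more than 50 beds' holds; professional liability coverage $2,550,000 ≥ $2,475,000 → met
6. resident-rights training 818 days ago vs limit 730 → not met
7. open plan-of-correction items 2 ≤ 4 → met
8. fire-alarm system test 41 days ago vs limit 45 → met
Not met: 4 of 8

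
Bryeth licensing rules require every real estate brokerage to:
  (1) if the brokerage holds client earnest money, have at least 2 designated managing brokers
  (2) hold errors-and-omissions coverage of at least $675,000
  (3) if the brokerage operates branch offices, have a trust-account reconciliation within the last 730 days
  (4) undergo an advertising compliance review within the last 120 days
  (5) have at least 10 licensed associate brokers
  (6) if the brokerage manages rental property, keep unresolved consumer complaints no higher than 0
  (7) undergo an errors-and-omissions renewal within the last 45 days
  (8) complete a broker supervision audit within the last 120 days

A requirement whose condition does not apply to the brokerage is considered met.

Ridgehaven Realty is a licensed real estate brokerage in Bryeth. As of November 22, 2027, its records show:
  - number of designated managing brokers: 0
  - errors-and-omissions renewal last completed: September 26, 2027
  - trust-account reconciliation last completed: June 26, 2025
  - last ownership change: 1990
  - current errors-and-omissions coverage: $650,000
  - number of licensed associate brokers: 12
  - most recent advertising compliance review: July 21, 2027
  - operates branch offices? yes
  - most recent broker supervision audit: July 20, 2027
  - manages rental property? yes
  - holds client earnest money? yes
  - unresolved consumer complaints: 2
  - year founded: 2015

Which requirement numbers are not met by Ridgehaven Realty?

1, 2, 3, 4, 6, 7, 8

1. condition 'holds client earnest money' holds; designated managing brokers 0 < 2 → not met
2. errors-and-omissions coverage $650,000 < $675,000 → not met
3. condition 'operates branch offices' holds; trust-account reconciliation 879 days ago vs limit 730 → not met
4. advertising compliance review 124 days ago vs limit 120 → not met
5. licensed associate brokers 12 ≥ 10 → met
6. condition 'manages rental property' holds; unresolved consumer complaints 2 > 0 → not met
7. errors-and-omissions renewal 57 days ago vs limit 45 → not met
8. broker supervision audit 125 days ago vs limit 120 → not met
Not met: 1, 2, 3, 4, 6, 7, 8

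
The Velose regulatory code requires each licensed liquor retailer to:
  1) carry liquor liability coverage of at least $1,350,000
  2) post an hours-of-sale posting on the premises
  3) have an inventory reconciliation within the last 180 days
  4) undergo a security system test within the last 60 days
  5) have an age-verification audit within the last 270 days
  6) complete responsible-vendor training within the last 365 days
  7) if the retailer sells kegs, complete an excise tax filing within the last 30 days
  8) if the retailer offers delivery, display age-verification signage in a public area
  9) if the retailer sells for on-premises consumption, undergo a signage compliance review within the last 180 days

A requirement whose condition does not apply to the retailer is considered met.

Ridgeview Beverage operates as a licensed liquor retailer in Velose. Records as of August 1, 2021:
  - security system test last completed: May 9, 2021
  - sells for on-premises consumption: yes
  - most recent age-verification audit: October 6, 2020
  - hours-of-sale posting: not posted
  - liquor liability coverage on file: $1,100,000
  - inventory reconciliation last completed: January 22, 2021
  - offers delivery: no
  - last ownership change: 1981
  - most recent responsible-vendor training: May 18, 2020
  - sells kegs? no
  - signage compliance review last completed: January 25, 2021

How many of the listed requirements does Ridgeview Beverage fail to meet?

1. liquor liability coverage $1,100,000 < $1,350,000 → not met
2. hours-of-sale posting absent → not met
3. inventory reconciliation 191 days ago vs limit 180 → not met
4. security system test 84 days ago vs limit 60 → not met
5. age-verification audit 299 days ago vs limit 270 → not met
6. responsible-vendor training 440 days ago vs limit 365 → not met
7. condition 'sells kegs' does not hold → requirement n/a → met
8. condition 'offers delivery' does not hold → requirement n/a → met
9. condition 'sells for on-premises consumption' holds; signage compliance review 188 days ago vs limit 180 → not met
Not met: 7 of 9

7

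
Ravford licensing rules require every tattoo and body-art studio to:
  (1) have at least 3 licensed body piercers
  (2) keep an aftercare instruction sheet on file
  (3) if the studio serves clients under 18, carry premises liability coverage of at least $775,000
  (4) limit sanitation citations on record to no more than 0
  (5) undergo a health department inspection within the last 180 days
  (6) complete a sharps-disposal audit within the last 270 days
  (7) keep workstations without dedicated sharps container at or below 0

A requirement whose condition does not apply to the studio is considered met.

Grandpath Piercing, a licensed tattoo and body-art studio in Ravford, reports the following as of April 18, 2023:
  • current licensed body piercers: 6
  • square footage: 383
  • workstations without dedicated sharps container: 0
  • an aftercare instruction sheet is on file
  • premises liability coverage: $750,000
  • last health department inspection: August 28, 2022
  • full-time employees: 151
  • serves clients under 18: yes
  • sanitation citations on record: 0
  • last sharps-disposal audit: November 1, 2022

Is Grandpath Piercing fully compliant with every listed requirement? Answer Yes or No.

No

1. licensed body piercers 6 ≥ 3 → met
2. aftercare instruction sheet present → met
3. condition 'serves clients under 18' holds; premises liability coverage $750,000 < $775,000 → not met
4. sanitation citations on record 0 ≤ 0 → met
5. health department inspection 233 days ago vs limit 180 → not met
6. sharps-disposal audit 168 days ago vs limit 270 → met
7. workstations without dedicated sharps container 0 ≤ 0 → met
Not met: 3, 5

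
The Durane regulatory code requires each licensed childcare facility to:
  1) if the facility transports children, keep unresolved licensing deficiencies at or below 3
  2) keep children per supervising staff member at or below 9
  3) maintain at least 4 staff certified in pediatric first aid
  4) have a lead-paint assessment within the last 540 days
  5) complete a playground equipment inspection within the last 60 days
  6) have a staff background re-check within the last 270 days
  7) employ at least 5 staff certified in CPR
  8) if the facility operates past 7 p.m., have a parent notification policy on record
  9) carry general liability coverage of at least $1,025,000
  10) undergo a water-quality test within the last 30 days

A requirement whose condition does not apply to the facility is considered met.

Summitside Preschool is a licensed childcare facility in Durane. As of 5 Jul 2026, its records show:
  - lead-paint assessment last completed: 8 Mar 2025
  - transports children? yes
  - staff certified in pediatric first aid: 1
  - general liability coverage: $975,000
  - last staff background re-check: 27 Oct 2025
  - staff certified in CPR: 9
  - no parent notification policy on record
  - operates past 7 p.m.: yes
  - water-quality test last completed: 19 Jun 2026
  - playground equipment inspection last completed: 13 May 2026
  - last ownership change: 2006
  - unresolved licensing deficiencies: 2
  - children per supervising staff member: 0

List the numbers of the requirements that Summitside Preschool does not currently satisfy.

1. condition 'transports children' holds; unresolved licensing deficiencies 2 ≤ 3 → met
2. children per supervising staff member 0 ≤ 9 → met
3. staff certified in pediatric first aid 1 < 4 → not met
4. lead-paint assessment 484 days ago vs limit 540 → met
5. playground equipment inspection 53 days ago vs limit 60 → met
6. staff background re-check 251 days ago vs limit 270 → met
7. staff certified in CPR 9 ≥ 5 → met
8. condition 'operates past 7 p.m.' holds; parent notification policy absent → not met
9. general liability coverage $975,000 < $1,025,000 → not met
10. water-quality test 16 days ago vs limit 30 → met
Not met: 3, 8, 9

3, 8, 9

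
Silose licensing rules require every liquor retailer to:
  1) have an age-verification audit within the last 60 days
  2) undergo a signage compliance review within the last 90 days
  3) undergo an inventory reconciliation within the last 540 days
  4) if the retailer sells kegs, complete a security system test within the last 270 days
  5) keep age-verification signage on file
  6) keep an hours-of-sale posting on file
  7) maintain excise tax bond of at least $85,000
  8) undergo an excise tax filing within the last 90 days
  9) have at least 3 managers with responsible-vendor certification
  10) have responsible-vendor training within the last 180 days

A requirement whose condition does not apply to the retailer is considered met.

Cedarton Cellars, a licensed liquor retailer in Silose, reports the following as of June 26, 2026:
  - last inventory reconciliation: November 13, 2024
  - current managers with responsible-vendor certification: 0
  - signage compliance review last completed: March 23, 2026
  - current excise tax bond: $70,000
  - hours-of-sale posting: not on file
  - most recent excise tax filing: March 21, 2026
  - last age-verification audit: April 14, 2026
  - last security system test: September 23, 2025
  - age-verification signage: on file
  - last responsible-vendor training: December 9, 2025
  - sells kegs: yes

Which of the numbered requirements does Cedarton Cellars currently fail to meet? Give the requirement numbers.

1. age-verification audit 73 days ago vs limit 60 → not met
2. signage compliance review 95 days ago vs limit 90 → not met
3. inventory reconciliation 590 days ago vs limit 540 → not met
4. condition 'sells kegs' holds; security system test 276 days ago vs limit 270 → not met
5. age-verification signage present → met
6. hours-of-sale posting absent → not met
7. excise tax bond $70,000 < $85,000 → not met
8. excise tax filing 97 days ago vs limit 90 → not met
9. managers with responsible-vendor certification 0 < 3 → not met
10. responsible-vendor training 199 days ago vs limit 180 → not met
Not met: 1, 2, 3, 4, 6, 7, 8, 9, 10

1, 2, 3, 4, 6, 7, 8, 9, 10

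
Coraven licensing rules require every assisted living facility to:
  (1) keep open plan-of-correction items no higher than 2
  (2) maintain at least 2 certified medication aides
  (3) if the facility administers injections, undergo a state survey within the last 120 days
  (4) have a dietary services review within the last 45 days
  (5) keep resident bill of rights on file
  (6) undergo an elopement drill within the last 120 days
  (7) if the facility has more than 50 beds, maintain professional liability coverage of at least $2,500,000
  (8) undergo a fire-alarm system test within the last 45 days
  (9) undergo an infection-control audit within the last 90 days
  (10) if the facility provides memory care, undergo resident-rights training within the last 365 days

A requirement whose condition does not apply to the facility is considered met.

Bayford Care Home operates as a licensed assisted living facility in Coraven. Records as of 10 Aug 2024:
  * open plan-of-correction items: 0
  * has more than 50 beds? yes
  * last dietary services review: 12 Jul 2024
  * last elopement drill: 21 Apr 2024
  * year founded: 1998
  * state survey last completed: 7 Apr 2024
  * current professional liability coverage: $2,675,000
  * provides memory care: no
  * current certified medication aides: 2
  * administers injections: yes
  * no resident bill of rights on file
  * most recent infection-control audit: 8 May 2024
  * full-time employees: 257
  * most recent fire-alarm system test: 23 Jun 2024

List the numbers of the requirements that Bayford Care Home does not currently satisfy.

3, 5, 8, 9

1. open plan-of-correction items 0 ≤ 2 → met
2. certified medication aides 2 ≥ 2 → met
3. condition 'administers injections' holds; state survey 125 days ago vs limit 120 → not met
4. dietary services review 29 days ago vs limit 45 → met
5. resident bill of rights absent → not met
6. elopement drill 111 days ago vs limit 120 → met
7. condition 'has more than 50 beds' holds; professional liability coverage $2,675,000 ≥ $2,500,000 → met
8. fire-alarm system test 48 days ago vs limit 45 → not met
9. infection-control audit 94 days ago vs limit 90 → not met
10. condition 'provides memory care' does not hold → requirement n/a → met
Not met: 3, 5, 8, 9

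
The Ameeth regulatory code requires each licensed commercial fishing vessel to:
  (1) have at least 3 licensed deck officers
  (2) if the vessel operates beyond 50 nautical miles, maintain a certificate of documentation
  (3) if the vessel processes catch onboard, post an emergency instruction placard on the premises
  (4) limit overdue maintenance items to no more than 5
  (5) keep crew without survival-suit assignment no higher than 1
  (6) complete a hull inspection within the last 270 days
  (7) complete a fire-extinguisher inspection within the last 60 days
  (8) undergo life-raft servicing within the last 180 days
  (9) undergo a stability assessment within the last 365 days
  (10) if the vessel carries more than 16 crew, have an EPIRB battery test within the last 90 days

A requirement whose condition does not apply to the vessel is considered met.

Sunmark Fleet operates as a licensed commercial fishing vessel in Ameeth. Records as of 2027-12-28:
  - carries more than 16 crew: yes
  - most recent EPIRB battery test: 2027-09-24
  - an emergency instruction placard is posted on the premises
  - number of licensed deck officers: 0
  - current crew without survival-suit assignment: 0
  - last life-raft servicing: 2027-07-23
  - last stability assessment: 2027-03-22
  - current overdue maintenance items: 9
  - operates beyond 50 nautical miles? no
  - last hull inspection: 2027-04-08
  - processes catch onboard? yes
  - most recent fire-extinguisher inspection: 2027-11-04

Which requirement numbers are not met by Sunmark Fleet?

1, 4, 10

1. licensed deck officers 0 < 3 → not met
2. condition 'operates beyond 50 nautical miles' does not hold → requirement n/a → met
3. condition 'processes catch onboard' holds; emergency instruction placard present → met
4. overdue maintenance items 9 > 5 → not met
5. crew without survival-suit assignment 0 ≤ 1 → met
6. hull inspection 264 days ago vs limit 270 → met
7. fire-extinguisher inspection 54 days ago vs limit 60 → met
8. life-raft servicing 158 days ago vs limit 180 → met
9. stability assessment 281 days ago vs limit 365 → met
10. condition 'carries more than 16 crew' holds; EPIRB battery test 95 days ago vs limit 90 → not met
Not met: 1, 4, 10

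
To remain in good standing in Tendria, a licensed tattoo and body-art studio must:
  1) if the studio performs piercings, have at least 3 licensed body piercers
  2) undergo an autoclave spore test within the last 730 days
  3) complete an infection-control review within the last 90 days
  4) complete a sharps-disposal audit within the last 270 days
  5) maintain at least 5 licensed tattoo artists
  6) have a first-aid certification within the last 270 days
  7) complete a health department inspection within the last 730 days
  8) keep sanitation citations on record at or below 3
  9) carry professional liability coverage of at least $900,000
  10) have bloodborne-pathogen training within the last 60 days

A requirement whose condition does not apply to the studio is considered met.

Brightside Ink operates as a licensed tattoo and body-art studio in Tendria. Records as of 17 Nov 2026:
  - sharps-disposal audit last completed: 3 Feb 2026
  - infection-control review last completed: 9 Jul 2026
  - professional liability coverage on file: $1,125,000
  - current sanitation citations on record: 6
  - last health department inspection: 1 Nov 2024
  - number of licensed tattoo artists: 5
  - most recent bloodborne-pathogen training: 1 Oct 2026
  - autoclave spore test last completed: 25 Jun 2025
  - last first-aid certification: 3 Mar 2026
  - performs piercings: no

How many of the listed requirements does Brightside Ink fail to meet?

4

1. condition 'performs piercings' does not hold → requirement n/a → met
2. autoclave spore test 510 days ago vs limit 730 → met
3. infection-control review 131 days ago vs limit 90 → not met
4. sharps-disposal audit 287 days ago vs limit 270 → not met
5. licensed tattoo artists 5 ≥ 5 → met
6. first-aid certification 259 days ago vs limit 270 → met
7. health department inspection 746 days ago vs limit 730 → not met
8. sanitation citations on record 6 > 3 → not met
9. professional liability coverage $1,125,000 ≥ $900,000 → met
10. bloodborne-pathogen training 47 days ago vs limit 60 → met
Not met: 4 of 10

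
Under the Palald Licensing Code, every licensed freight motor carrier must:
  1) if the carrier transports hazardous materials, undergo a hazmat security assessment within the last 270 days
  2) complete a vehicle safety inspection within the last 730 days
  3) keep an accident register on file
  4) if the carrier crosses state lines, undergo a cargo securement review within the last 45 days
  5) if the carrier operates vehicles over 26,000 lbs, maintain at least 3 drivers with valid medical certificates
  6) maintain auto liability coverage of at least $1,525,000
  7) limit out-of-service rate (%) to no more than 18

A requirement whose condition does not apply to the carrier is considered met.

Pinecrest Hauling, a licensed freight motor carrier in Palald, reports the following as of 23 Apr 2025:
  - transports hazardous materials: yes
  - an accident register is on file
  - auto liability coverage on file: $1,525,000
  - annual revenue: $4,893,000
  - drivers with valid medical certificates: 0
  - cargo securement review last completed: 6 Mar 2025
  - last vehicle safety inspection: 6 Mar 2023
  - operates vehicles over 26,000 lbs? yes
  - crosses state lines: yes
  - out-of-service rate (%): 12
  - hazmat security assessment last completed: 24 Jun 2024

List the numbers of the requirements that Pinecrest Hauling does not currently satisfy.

1. condition 'transports hazardous materials' holds; hazmat security assessment 303 days ago vs limit 270 → not met
2. vehicle safety inspection 779 days ago vs limit 730 → not met
3. accident register present → met
4. condition 'crosses state lines' holds; cargo securement review 48 days ago vs limit 45 → not met
5. condition 'operates vehicles over 26,000 lbs' holds; drivers with valid medical certificates 0 < 3 → not met
6. auto liability coverage $1,525,000 ≥ $1,525,000 → met
7. out-of-service rate (%) 12 ≤ 18 → met
Not met: 1, 2, 4, 5

1, 2, 4, 5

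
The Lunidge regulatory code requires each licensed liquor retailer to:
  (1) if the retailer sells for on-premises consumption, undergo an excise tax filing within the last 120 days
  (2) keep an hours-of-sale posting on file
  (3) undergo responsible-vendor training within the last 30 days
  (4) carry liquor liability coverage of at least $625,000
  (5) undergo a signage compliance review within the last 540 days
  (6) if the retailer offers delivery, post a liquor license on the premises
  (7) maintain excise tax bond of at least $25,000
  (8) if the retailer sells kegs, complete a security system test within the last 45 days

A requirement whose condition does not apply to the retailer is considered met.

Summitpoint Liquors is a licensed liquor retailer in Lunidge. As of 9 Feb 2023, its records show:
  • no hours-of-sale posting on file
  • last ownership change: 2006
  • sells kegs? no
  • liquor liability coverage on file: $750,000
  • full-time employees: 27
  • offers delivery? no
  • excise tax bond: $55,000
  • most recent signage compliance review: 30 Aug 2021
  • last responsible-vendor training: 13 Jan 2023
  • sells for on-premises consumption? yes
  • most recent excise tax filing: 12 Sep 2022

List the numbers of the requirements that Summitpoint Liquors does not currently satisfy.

1, 2

1. condition 'sells for on-premises consumption' holds; excise tax filing 150 days ago vs limit 120 → not met
2. hours-of-sale posting absent → not met
3. responsible-vendor training 27 days ago vs limit 30 → met
4. liquor liability coverage $750,000 ≥ $625,000 → met
5. signage compliance review 528 days ago vs limit 540 → met
6. condition 'offers delivery' does not hold → requirement n/a → met
7. excise tax bond $55,000 ≥ $25,000 → met
8. condition 'sells kegs' does not hold → requirement n/a → met
Not met: 1, 2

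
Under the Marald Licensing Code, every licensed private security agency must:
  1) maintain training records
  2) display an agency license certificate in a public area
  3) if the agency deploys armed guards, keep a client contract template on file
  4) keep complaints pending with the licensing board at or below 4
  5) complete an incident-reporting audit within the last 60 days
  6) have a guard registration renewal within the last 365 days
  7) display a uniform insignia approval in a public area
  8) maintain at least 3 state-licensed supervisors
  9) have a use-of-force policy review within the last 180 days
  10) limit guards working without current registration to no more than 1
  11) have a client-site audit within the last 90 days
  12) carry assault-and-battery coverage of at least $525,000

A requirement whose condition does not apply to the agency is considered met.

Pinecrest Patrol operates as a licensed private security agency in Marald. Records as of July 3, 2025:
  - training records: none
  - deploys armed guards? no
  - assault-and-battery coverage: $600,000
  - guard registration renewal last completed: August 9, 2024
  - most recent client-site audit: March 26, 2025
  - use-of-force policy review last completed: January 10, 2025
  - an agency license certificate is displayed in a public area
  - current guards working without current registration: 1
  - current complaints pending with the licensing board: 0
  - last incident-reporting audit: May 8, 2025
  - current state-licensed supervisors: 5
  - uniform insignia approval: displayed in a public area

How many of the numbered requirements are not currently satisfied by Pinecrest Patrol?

1. training records absent → not met
2. agency license certificate present → met
3. condition 'deploys armed guards' does not hold → requirement n/a → met
4. complaints pending with the licensing board 0 ≤ 4 → met
5. incident-reporting audit 56 days ago vs limit 60 → met
6. guard registration renewal 328 days ago vs limit 365 → met
7. uniform insignia approval present → met
8. state-licensed supervisors 5 ≥ 3 → met
9. use-of-force policy review 174 days ago vs limit 180 → met
10. guards working without current registration 1 ≤ 1 → met
11. client-site audit 99 days ago vs limit 90 → not met
12. assault-and-battery coverage $600,000 ≥ $525,000 → met
Not met: 2 of 12

2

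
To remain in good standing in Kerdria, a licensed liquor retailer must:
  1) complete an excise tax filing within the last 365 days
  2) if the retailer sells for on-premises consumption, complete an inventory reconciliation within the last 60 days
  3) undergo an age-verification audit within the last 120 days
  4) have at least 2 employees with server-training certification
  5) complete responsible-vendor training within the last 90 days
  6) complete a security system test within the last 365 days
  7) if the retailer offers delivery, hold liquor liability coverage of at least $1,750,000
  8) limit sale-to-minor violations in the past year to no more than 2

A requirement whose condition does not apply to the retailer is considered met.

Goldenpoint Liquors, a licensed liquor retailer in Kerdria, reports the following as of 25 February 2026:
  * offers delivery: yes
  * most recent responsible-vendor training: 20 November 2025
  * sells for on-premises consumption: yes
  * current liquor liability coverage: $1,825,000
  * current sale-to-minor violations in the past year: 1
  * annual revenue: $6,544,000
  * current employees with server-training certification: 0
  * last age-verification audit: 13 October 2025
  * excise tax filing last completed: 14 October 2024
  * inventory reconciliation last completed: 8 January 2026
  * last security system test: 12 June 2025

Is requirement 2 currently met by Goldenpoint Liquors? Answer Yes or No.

2. condition 'sells for on-premises consumption' holds; inventory reconciliation 48 days ago vs limit 60 → met

Yes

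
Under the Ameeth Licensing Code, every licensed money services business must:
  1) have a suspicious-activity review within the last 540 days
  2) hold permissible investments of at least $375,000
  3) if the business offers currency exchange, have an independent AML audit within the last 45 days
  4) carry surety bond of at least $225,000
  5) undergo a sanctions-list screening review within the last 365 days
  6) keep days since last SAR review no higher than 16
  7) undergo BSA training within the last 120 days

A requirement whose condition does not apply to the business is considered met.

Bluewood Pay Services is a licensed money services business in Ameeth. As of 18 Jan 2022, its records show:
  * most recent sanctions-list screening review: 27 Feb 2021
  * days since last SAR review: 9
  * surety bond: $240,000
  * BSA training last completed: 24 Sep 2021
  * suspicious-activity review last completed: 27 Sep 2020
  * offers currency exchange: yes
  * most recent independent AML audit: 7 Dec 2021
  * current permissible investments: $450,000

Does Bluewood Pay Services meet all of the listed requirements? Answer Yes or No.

Yes

1. suspicious-activity review 478 days ago vs limit 540 → met
2. permissible investments $450,000 ≥ $375,000 → met
3. condition 'offers currency exchange' holds; independent AML audit 42 days ago vs limit 45 → met
4. surety bond $240,000 ≥ $225,000 → met
5. sanctions-list screening review 325 days ago vs limit 365 → met
6. days since last SAR review 9 ≤ 16 → met
7. BSA training 116 days ago vs limit 120 → met
All met.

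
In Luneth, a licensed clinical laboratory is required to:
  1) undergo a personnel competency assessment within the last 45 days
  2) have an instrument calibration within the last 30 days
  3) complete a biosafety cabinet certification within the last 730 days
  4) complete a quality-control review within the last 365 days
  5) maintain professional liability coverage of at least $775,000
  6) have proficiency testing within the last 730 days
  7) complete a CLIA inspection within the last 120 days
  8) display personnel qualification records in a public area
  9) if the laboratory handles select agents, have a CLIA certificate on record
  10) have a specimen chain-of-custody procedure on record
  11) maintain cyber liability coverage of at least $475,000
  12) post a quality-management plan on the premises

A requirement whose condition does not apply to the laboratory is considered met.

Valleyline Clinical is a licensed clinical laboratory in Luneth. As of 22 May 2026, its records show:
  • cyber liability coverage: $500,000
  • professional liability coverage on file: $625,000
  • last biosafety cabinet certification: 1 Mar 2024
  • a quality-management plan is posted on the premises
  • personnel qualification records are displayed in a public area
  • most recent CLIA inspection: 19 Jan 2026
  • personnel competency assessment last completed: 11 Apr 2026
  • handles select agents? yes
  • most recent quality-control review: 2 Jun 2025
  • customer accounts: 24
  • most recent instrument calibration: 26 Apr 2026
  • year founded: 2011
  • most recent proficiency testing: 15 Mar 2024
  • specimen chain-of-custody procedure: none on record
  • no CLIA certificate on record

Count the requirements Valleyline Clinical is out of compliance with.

1. personnel competency assessment 41 days ago vs limit 45 → met
2. instrument calibration 26 days ago vs limit 30 → met
3. biosafety cabinet certification 812 days ago vs limit 730 → not met
4. quality-control review 354 days ago vs limit 365 → met
5. professional liability coverage $625,000 < $775,000 → not met
6. proficiency testing 798 days ago vs limit 730 → not met
7. CLIA inspection 123 days ago vs limit 120 → not met
8. personnel qualification records present → met
9. condition 'handles select agents' holds; CLIA certificate absent → not met
10. specimen chain-of-custody procedure absent → not met
11. cyber liability coverage $500,000 ≥ $475,000 → met
12. quality-management plan present → met
Not met: 6 of 12

6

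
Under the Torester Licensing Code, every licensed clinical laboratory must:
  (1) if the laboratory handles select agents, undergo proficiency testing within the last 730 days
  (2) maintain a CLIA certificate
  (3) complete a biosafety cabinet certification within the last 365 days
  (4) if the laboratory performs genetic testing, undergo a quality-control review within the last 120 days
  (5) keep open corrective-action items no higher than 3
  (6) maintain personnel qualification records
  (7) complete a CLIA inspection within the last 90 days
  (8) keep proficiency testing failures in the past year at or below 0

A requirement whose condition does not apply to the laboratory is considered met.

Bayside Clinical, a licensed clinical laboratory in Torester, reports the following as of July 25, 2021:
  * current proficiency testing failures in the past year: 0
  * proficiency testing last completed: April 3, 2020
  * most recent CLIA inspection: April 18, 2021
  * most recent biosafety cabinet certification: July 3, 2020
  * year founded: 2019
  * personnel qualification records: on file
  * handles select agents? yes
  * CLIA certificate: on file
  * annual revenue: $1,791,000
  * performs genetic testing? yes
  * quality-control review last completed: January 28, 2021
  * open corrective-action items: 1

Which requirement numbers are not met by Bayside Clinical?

1. condition 'handles select agents' holds; proficiency testing 478 days ago vs limit 730 → met
2. CLIA certificate present → met
3. biosafety cabinet certification 387 days ago vs limit 365 → not met
4. condition 'performs genetic testing' holds; quality-control review 178 days ago vs limit 120 → not met
5. open corrective-action items 1 ≤ 3 → met
6. personnel qualification records present → met
7. CLIA inspection 98 days ago vs limit 90 → not met
8. proficiency testing failures in the past year 0 ≤ 0 → met
Not met: 3, 4, 7

3, 4, 7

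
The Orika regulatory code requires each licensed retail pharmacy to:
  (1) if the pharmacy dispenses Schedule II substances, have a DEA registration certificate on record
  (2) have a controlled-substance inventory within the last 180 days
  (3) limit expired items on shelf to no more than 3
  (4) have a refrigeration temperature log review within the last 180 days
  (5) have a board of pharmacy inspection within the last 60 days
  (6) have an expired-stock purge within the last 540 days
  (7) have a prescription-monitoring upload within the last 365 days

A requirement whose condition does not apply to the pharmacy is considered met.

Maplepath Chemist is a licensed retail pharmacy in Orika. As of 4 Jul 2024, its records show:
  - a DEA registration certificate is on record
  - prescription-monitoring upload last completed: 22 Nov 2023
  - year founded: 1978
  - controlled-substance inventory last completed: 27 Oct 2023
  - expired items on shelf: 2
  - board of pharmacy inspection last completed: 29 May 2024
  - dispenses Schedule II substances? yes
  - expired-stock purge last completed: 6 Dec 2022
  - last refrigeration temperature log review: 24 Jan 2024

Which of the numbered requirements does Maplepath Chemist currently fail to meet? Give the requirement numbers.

2, 6

1. condition 'dispenses Schedule II substances' holds; DEA registration certificate present → met
2. controlled-substance inventory 251 days ago vs limit 180 → not met
3. expired items on shelf 2 ≤ 3 → met
4. refrigeration temperature log review 162 days ago vs limit 180 → met
5. board of pharmacy inspection 36 days ago vs limit 60 → met
6. expired-stock purge 576 days ago vs limit 540 → not met
7. prescription-monitoring upload 225 days ago vs limit 365 → met
Not met: 2, 6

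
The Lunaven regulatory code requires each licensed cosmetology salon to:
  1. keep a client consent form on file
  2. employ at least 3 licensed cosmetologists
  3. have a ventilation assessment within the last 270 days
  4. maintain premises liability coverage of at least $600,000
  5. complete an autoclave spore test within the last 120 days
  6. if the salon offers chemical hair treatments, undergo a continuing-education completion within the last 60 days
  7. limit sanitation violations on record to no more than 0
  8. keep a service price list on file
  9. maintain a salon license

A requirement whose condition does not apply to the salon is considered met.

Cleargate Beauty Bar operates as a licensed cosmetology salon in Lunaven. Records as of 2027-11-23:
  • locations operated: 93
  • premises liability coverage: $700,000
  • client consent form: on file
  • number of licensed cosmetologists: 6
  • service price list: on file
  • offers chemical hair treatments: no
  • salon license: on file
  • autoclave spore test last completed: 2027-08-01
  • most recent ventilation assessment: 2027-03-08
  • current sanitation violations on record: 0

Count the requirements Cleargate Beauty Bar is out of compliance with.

0

1. client consent form present → met
2. licensed cosmetologists 6 ≥ 3 → met
3. ventilation assessment 260 days ago vs limit 270 → met
4. premises liability coverage $700,000 ≥ $600,000 → met
5. autoclave spore test 114 days ago vs limit 120 → met
6. condition 'offers chemical hair treatments' does not hold → requirement n/a → met
7. sanitation violations on record 0 ≤ 0 → met
8. service price list present → met
9. salon license present → met
Not met: 0 of 9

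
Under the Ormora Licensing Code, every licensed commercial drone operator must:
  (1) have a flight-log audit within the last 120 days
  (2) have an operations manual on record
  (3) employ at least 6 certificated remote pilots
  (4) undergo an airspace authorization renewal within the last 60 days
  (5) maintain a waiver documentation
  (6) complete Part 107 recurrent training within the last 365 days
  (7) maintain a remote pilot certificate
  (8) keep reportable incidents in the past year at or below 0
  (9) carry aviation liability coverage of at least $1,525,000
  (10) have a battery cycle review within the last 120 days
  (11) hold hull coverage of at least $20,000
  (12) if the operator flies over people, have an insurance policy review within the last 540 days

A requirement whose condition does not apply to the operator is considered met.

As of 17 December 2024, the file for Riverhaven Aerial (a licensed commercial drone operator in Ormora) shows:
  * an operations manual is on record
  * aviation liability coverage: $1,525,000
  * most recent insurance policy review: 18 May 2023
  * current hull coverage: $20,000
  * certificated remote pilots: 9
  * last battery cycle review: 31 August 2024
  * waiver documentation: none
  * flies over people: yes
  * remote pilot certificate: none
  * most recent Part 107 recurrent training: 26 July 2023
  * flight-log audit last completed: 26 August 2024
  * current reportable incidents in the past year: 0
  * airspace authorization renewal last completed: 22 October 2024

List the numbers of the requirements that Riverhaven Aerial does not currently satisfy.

5, 6, 7, 12

1. flight-log audit 113 days ago vs limit 120 → met
2. operations manual present → met
3. certificated remote pilots 9 ≥ 6 → met
4. airspace authorization renewal 56 days ago vs limit 60 → met
5. waiver documentation absent → not met
6. Part 107 recurrent training 510 days ago vs limit 365 → not met
7. remote pilot certificate absent → not met
8. reportable incidents in the past year 0 ≤ 0 → met
9. aviation liability coverage $1,525,000 ≥ $1,525,000 → met
10. battery cycle review 108 days ago vs limit 120 → met
11. hull coverage $20,000 ≥ $20,000 → met
12. condition 'flies over people' holds; insurance policy review 579 days ago vs limit 540 → not met
Not met: 5, 6, 7, 12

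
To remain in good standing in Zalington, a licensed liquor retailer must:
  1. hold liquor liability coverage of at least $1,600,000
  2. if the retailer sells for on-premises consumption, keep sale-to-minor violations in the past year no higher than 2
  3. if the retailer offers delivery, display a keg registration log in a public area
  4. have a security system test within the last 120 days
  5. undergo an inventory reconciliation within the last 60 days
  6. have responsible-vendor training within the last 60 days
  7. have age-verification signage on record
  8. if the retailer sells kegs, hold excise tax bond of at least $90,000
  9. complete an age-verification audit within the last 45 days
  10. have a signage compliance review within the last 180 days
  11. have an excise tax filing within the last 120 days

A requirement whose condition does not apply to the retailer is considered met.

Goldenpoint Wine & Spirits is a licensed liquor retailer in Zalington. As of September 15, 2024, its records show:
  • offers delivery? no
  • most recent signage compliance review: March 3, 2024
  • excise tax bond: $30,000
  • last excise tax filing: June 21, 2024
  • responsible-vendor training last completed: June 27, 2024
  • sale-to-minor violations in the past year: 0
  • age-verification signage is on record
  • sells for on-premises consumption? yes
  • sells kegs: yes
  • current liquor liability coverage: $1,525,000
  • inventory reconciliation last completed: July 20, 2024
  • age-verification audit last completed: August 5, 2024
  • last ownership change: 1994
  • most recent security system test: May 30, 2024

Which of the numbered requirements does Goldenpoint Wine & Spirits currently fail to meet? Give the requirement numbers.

1. liquor liability coverage $1,525,000 < $1,600,000 → not met
2. condition 'sells for on-premises consumption' holds; sale-to-minor violations in the past year 0 ≤ 2 → met
3. condition 'offers delivery' does not hold → requirement n/a → met
4. security system test 108 days ago vs limit 120 → met
5. inventory reconciliation 57 days ago vs limit 60 → met
6. responsible-vendor training 80 days ago vs limit 60 → not met
7. age-verification signage present → met
8. condition 'sells kegs' holds; excise tax bond $30,000 < $90,000 → not met
9. age-verification audit 41 days ago vs limit 45 → met
10. signage compliance review 196 days ago vs limit 180 → not met
11. excise tax filing 86 days ago vs limit 120 → met
Not met: 1, 6, 8, 10

1, 6, 8, 10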